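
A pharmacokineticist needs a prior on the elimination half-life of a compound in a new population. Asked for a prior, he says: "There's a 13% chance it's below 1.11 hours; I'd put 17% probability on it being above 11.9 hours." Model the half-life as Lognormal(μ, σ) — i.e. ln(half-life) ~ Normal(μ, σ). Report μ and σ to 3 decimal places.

If T ~ Lognormal(μ,σ) then ln T ~ Normal(μ,σ), so the p-quantile of ln T is μ + z_p·σ.
ln(1.11) = 0.1044 and ln(11.9) = 2.477; z_{0.13} = -1.126, z_{0.83} = 0.9542.
σ = (2.477 − 0.1044)/(0.9542 − (-1.126)) = 1.140.
μ = 0.1044 − (-1.126)·1.140 = 1.389.

μ ≈ 1.389, σ ≈ 1.140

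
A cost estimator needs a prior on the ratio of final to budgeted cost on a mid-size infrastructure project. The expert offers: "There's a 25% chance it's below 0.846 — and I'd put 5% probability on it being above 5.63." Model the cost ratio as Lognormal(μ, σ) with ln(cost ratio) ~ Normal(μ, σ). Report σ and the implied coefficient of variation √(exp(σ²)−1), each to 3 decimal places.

σ ≈ 0.817, CV ≈ 0.975

If T ~ Lognormal(μ,σ) then ln T ~ Normal(μ,σ), so the p-quantile of ln T is μ + z_p·σ.
ln(0.846) = -0.1672 and ln(5.63) = 1.728; z_{0.25} = -0.6745, z_{0.95} = 1.645.
σ = (1.728 − -0.1672)/(1.645 − (-0.6745)) = 0.817.
μ = -0.1672 − (-0.6745)·0.817 = 0.384.
CV = √(exp(σ²)−1) = √(exp(0.6678)−1) = 0.975.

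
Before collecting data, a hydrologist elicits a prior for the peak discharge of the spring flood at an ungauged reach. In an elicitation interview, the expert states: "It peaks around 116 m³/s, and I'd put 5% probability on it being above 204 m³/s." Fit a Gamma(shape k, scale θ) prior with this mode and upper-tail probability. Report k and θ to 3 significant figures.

Gamma(k,θ) with k>1 has mode (k−1)θ, so θ = 116/(k−1).
Need P(X < 204) = 0.95 with θ tied to k this way. Start at k = 2, θ = 116: P(X<204) ≈ 0.525.
Too low — raise k to concentrate. Iterating converges to k ≈ 9.75.
Then θ = 116/(9.75−1) ≈ 13.3.

k ≈ 9.75, θ ≈ 13.3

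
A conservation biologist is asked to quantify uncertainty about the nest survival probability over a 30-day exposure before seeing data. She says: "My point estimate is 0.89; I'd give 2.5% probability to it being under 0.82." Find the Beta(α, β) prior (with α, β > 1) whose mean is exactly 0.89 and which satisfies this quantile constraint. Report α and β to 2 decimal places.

With mean 0.89 fixed, write α = 0.89s, β = 0.11s where s = α+β.
Need P(θ < 0.82) = 0.025 under Beta(0.89s, 0.11s). Normal approximation: (q−m)/√(m(1−m)/s) ≈ z_{0.025} = -1.96, so s ≈ 0.89·0.11·(-1.96)²/(0.82−0.89)² = 76.8.
At s = 76.8: P(θ<0.82) ≈ 0.037. Adjusting to match 0.025 gives s ≈ 94.61.
So α = 0.89·94.61 ≈ 84.20, β = 0.11·94.61 ≈ 10.41.

α ≈ 84.20, β ≈ 10.41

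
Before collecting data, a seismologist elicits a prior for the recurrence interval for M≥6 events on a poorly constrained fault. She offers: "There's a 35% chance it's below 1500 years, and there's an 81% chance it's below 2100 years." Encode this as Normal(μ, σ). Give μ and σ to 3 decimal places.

For Normal(μ,σ), the p-quantile is μ + z_p·σ. Here z_{0.35} = -0.3853, z_{0.81} = 0.8779.
So 1500 = μ − 0.3853σ and 2100 = μ + 0.8779σ.
Subtracting: σ = (2100 − 1500)/(0.8779 − (-0.3853)) = 474.978.
Then μ = 1500 − (-0.3853)·474.978 = 1683.019.

μ = 1683.019, σ = 474.978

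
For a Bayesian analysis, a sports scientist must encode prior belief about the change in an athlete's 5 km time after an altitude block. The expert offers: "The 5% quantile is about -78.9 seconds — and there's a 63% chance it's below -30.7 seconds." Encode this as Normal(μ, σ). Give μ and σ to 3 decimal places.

For Normal(μ,σ), the p-quantile is μ + z_p·σ. Here z_{0.05} = -1.645, z_{0.63} = 0.3319.
So -78.9 = μ − 1.645σ and -30.7 = μ + 0.3319σ.
Subtracting: σ = (-30.7 − -78.9)/(0.3319 − (-1.645)) = 24.384.
Then μ = -78.9 − (-1.645)·24.384 = -38.792.

μ = -38.792, σ = 24.384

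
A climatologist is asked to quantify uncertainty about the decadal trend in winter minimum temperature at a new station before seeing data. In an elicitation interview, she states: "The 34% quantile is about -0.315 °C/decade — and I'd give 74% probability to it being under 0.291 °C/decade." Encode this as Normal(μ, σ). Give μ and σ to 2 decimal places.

μ = -0.08, σ = 0.57

For Normal(μ,σ), the p-quantile is μ + z_p·σ. Here z_{0.34} = -0.4125, z_{0.74} = 0.6433.
So -0.315 = μ − 0.4125σ and 0.291 = μ + 0.6433σ.
Subtracting: σ = (0.291 − -0.315)/(0.6433 − (-0.4125)) = 0.57.
Then μ = -0.315 − (-0.4125)·0.57 = -0.08.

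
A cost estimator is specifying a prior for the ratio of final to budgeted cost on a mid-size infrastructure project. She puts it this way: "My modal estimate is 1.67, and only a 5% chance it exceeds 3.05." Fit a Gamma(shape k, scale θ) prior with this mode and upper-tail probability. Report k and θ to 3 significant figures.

Gamma(k,θ) with k>1 has mode (k−1)θ, so θ = 1.67/(k−1).
Need P(X < 3.05) = 0.95 with θ tied to k this way. Start at k = 2, θ = 1.67: P(X<3.05) ≈ 0.545.
Too low — raise k to concentrate. Iterating converges to k ≈ 8.68.
Then θ = 1.67/(8.68−1) ≈ 0.218.

k ≈ 8.68, θ ≈ 0.218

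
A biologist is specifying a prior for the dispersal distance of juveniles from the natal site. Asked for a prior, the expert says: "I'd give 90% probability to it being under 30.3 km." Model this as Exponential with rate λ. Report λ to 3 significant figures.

P(T < 30.3) = 1 − e^(−λ·30.3) = 0.9, so λ = −ln(1−0.9)/30.3 = −ln(0.1)/30.3 = 0.076.

λ ≈ 0.076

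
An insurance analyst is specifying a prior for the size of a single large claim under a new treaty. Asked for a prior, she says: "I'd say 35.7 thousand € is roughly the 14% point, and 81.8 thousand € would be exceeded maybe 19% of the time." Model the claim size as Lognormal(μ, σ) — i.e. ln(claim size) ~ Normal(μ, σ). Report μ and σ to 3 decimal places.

μ ≈ 4.033, σ ≈ 0.423

If T ~ Lognormal(μ,σ) then ln T ~ Normal(μ,σ), so the p-quantile of ln T is μ + z_p·σ.
ln(35.7) = 3.575 and ln(81.8) = 4.404; z_{0.14} = -1.08, z_{0.81} = 0.8779.
σ = (4.404 − 3.575)/(0.8779 − (-1.08)) = 0.423.
μ = 3.575 − (-1.08)·0.423 = 4.033.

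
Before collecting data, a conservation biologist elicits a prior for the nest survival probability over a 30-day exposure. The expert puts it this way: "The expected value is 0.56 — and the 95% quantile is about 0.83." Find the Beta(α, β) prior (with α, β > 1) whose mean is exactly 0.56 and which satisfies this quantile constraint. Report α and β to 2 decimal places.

With mean 0.56 fixed, write α = 0.56s, β = 0.44s where s = α+β.
Need P(θ < 0.83) = 0.95 under Beta(0.56s, 0.44s). Normal approximation: (q−m)/√(m(1−m)/s) ≈ z_{0.95} = 1.64, so s ≈ 0.56·0.44·(1.64)²/(0.83−0.56)² = 9.1.
At s = 9.1: P(θ<0.83) ≈ 0.966. Adjusting to match 0.95 gives s ≈ 7.54.
So α = 0.56·7.54 ≈ 4.22, β = 0.44·7.54 ≈ 3.32.

α ≈ 4.22, β ≈ 3.32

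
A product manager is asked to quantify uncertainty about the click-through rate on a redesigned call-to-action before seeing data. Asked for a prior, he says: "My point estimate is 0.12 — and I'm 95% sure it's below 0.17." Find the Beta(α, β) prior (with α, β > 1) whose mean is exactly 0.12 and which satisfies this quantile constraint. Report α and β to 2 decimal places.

α ≈ 15.49, β ≈ 113.63

With mean 0.12 fixed, write α = 0.12s, β = 0.88s where s = α+β.
Need P(θ < 0.17) = 0.95 under Beta(0.12s, 0.88s). Normal approximation: (q−m)/√(m(1−m)/s) ≈ z_{0.95} = 1.64, so s ≈ 0.12·0.88·(1.64)²/(0.17−0.12)² = 114.3.
At s = 114.3: P(θ<0.17) ≈ 0.940. Adjusting to match 0.95 gives s ≈ 129.12.
So α = 0.12·129.12 ≈ 15.49, β = 0.88·129.12 ≈ 113.63.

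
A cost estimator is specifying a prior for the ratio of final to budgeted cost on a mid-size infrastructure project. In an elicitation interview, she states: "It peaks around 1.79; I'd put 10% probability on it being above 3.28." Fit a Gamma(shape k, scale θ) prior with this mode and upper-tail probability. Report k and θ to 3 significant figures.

Gamma(k,θ) with k>1 has mode (k−1)θ, so θ = 1.79/(k−1).
Need P(X < 3.28) = 0.9 with θ tied to k this way. Start at k = 2, θ = 1.79: P(X<3.28) ≈ 0.547.
Too low — raise k to concentrate. Iterating converges to k ≈ 6.2.
Then θ = 1.79/(6.2−1) ≈ 0.344.

k ≈ 6.2, θ ≈ 0.344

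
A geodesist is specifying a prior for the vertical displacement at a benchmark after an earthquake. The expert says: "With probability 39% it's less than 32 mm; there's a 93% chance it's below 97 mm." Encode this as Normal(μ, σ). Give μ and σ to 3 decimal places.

μ = 42.345, σ = 37.035

For Normal(μ,σ), the p-quantile is μ + z_p·σ. Here z_{0.39} = -0.2793, z_{0.93} = 1.476.
So 32 = μ − 0.2793σ and 97 = μ + 1.476σ.
Subtracting: σ = (97 − 32)/(1.476 − (-0.2793)) = 37.035.
Then μ = 32 − (-0.2793)·37.035 = 42.345.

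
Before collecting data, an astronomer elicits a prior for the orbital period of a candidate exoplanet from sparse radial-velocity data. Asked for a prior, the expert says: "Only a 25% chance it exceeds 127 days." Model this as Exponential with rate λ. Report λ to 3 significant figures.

λ ≈ 0.0109

P(T > 127.0) = e^(−λ·127.0) = 0.25, so λ = −ln(0.25)/127.0 = 0.0109.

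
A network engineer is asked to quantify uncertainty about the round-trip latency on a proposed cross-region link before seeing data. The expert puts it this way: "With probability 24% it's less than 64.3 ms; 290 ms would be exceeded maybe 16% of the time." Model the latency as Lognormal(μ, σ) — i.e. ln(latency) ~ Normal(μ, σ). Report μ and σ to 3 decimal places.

μ ≈ 4.789, σ ≈ 0.886

If T ~ Lognormal(μ,σ) then ln T ~ Normal(μ,σ), so the p-quantile of ln T is μ + z_p·σ.
ln(64.3) = 4.164 and ln(290) = 5.67; z_{0.24} = -0.7063, z_{0.84} = 0.9945.
σ = (5.67 − 4.164)/(0.9945 − (-0.7063)) = 0.886.
μ = 4.164 − (-0.7063)·0.886 = 4.789.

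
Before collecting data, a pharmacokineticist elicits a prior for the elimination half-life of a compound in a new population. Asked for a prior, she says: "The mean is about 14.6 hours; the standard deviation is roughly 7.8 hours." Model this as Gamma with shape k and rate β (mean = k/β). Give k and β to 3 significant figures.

k ≈ 3.5, β ≈ 0.24

For Gamma(k, rate β): mean = k/β, variance = k/β², so CV = 1/√k.
CV = SD/mean = 7.8/14.6 = 0.5342, hence k = 1/CV² = 3.5.
Then β = k/mean = 3.5/14.6 = 0.24.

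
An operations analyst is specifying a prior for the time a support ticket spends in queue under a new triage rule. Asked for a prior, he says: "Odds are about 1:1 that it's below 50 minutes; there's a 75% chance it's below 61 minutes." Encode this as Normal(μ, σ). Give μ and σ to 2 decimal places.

μ = 50.00, σ = 16.31

The p-quantile of Normal(μ,σ) is μ + z_p·σ, with z_{0.5} = 0 and z_{0.75} = 0.6745.
Eliminate σ: μ = (z₂·x₁ − z₁·x₂)/(z₂ − z₁) = (0.6745·50 − (0)·61)/0.6745 = 50.00.
Then σ = (x₂ − x₁)/(z₂ − z₁) = (61 − 50)/0.6745 = 16.31.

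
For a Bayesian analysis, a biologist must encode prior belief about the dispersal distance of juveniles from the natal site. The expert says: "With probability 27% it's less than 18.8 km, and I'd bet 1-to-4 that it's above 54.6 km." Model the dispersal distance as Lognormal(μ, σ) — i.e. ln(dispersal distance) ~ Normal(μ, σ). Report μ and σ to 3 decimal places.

If T ~ Lognormal(μ,σ) then ln T ~ Normal(μ,σ), so the p-quantile of ln T is μ + z_p·σ.
ln(18.8) = 2.934 and ln(54.6) = 4; z_{0.27} = -0.6128, z_{0.8} = 0.8416.
σ = (4 − 2.934)/(0.8416 − (-0.6128)) = 0.733.
μ = 2.934 − (-0.6128)·0.733 = 3.383.

μ ≈ 3.383, σ ≈ 0.733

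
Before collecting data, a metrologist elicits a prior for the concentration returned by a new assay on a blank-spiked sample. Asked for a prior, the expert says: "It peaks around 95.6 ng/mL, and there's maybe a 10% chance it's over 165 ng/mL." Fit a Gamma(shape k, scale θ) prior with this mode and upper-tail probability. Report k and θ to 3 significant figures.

k ≈ 7.37, θ ≈ 15

Gamma(k,θ) with k>1 has mode (k−1)θ, so θ = 95.6/(k−1).
Need P(X < 165) = 0.9 with θ tied to k this way. Start at k = 2, θ = 95.6: P(X<165) ≈ 0.515.
Too low — raise k to concentrate. Iterating converges to k ≈ 7.37.
Then θ = 95.6/(7.37−1) ≈ 15.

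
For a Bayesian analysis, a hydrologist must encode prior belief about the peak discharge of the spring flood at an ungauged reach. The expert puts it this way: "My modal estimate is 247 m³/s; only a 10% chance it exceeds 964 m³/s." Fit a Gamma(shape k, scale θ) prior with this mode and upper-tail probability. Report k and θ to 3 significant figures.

k ≈ 1.99, θ ≈ 248

Gamma(k,θ) with k>1 has mode (k−1)θ, so θ = 247/(k−1).
Need P(X < 964) = 0.9 with θ tied to k this way. Start at k = 2, θ = 247: P(X<964) ≈ 0.901.
Too high — lower k to spread out. Iterating converges to k ≈ 1.99.
Then θ = 247/(1.99−1) ≈ 248.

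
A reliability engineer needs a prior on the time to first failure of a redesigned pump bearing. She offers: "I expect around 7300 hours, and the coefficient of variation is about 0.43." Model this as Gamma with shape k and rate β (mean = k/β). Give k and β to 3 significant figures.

k ≈ 5.41, β ≈ 0.000741

For Gamma(k, rate β): mean = k/β, variance = k/β², so CV = 1/√k.
CV = 0.43, hence k = 1/CV² = 5.41.
Then β = k/mean = 5.41/7300 = 0.000741.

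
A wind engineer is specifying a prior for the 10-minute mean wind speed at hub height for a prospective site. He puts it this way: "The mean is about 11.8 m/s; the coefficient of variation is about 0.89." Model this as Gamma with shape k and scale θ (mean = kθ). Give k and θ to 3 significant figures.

For Gamma(k, scale θ): mean = kθ, variance = kθ², so CV = 1/√k.
CV = 0.89, hence k = 1/CV² = 1.26.
Then θ = mean/k = 11.8/1.26 = 9.35.

k ≈ 1.26, θ ≈ 9.35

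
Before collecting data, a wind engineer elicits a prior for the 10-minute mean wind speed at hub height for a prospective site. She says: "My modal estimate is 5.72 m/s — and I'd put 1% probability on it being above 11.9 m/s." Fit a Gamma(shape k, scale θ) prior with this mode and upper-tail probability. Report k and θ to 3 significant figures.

Gamma(k,θ) with k>1 has mode (k−1)θ, so θ = 5.72/(k−1).
Need P(X < 11.9) = 0.99 with θ tied to k this way. Start at k = 2, θ = 5.72: P(X<11.9) ≈ 0.615.
Too low — raise k to concentrate. Iterating converges to k ≈ 10.1.
Then θ = 5.72/(10.1−1) ≈ 0.63.

k ≈ 10.1, θ ≈ 0.63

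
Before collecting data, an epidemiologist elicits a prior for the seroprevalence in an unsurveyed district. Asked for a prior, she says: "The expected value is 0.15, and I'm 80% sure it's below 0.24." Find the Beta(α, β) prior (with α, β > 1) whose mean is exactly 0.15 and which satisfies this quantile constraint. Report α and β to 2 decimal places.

With mean 0.15 fixed, write α = 0.15s, β = 0.85s where s = α+β.
Need P(θ < 0.24) = 0.8 under Beta(0.15s, 0.85s). Normal approximation: (q−m)/√(m(1−m)/s) ≈ z_{0.8} = 0.842, so s ≈ 0.15·0.85·(0.842)²/(0.24−0.15)² = 11.1.
At s = 11.1: P(θ<0.24) ≈ 0.820. Adjusting to match 0.8 gives s ≈ 8.20.
So α = 0.15·8.20 ≈ 1.23, β = 0.85·8.20 ≈ 6.97.

α ≈ 1.23, β ≈ 6.97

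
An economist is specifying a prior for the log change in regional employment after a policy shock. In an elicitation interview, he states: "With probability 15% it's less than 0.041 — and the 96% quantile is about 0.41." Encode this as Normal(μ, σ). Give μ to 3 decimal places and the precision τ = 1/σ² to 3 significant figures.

The p-quantile of Normal(μ,σ) is μ + z_p·σ, with z_{0.15} = -1.036 and z_{0.96} = 1.751.
Eliminate σ: μ = (z₂·x₁ − z₁·x₂)/(z₂ − z₁) = (1.751·0.041 − (-1.036)·0.41)/2.787 = 0.178.
Then σ = (x₂ − x₁)/(z₂ − z₁) = (0.41 − 0.041)/2.787 = 0.132.
Precision τ = 1/σ² = 1/0.1324² = 57.1.

μ = 0.178, τ = 57.1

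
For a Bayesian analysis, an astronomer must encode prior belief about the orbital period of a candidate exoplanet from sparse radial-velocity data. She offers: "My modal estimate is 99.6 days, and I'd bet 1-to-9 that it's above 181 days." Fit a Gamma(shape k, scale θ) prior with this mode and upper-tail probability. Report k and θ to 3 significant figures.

Gamma(k,θ) with k>1 has mode (k−1)θ, so θ = 99.6/(k−1).
Need P(X < 181) = 0.9 with θ tied to k this way. Start at k = 2, θ = 99.6: P(X<181) ≈ 0.542.
Too low — raise k to concentrate. Iterating converges to k ≈ 6.34.
Then θ = 99.6/(6.34−1) ≈ 18.6.

k ≈ 6.34, θ ≈ 18.6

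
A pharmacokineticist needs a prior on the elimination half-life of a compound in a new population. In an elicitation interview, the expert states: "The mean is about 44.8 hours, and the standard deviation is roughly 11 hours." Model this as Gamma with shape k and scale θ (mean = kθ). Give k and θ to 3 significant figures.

k ≈ 16.6, θ ≈ 2.7

For Gamma(k, scale θ): mean = kθ, variance = kθ², so CV = 1/√k.
CV = SD/mean = 11/44.8 = 0.2455, hence k = 1/CV² = 16.6.
Then θ = mean/k = 44.8/16.6 = 2.7.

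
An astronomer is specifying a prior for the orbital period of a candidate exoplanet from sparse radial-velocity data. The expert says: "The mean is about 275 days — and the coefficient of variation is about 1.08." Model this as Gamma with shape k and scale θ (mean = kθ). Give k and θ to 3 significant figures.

For Gamma(k, scale θ): mean = kθ, variance = kθ², so CV = 1/√k.
CV = 1.08, hence k = 1/CV² = 0.857.
Then θ = mean/k = 275/0.857 = 321.

k ≈ 0.857, θ ≈ 321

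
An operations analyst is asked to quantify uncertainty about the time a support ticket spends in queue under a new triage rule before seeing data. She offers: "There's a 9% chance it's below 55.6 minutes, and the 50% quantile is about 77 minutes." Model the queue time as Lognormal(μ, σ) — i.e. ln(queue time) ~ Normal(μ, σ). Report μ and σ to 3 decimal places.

If T ~ Lognormal(μ,σ) then ln T ~ Normal(μ,σ), so the p-quantile of ln T is μ + z_p·σ.
ln(55.6) = 4.018 and ln(77) = 4.344; z_{0.09} = -1.341, z_{0.5} = 0.
σ = (4.344 − 4.018)/(0 − (-1.341)) = 0.243.
μ = 4.018 − (-1.341)·0.243 = 4.344.

μ ≈ 4.344, σ ≈ 0.243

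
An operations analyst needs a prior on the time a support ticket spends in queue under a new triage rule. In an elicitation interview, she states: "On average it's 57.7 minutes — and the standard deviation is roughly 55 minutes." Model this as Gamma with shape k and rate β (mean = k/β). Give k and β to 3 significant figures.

k ≈ 1.1, β ≈ 0.0191

For Gamma(k, rate β): mean = k/β, variance = k/β², so CV = 1/√k.
CV = SD/mean = 55/57.7 = 0.9532, hence k = 1/CV² = 1.1.
Then β = k/mean = 1.1/57.7 = 0.0191.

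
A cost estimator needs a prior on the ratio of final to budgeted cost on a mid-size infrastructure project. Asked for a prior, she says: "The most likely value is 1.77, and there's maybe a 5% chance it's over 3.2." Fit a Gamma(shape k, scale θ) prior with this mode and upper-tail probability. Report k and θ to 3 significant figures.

Gamma(k,θ) with k>1 has mode (k−1)θ, so θ = 1.77/(k−1).
Need P(X < 3.2) = 0.95 with θ tied to k this way. Start at k = 2, θ = 1.77: P(X<3.2) ≈ 0.540.
Too low — raise k to concentrate. Iterating converges to k ≈ 8.95.
Then θ = 1.77/(8.95−1) ≈ 0.223.

k ≈ 8.95, θ ≈ 0.223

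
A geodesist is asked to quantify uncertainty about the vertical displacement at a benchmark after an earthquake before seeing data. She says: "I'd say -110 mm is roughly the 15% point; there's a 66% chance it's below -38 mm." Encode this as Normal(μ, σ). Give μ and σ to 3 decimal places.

The p-quantile of Normal(μ,σ) is μ + z_p·σ, with z_{0.15} = -1.036 and z_{0.66} = 0.4125.
Eliminate σ: μ = (z₂·x₁ − z₁·x₂)/(z₂ − z₁) = (0.4125·-110 − (-1.036)·-38)/1.449 = -58.497.
Then σ = (x₂ − x₁)/(z₂ − z₁) = (-38 − -110)/1.449 = 49.693.

μ = -58.497, σ = 49.693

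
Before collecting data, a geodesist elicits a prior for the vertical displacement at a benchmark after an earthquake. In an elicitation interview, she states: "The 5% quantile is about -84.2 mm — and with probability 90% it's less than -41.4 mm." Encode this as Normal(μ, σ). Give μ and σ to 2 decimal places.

μ = -60.14, σ = 14.63

The p-quantile of Normal(μ,σ) is μ + z_p·σ, with z_{0.05} = -1.645 and z_{0.9} = 1.282.
Eliminate σ: μ = (z₂·x₁ − z₁·x₂)/(z₂ − z₁) = (1.282·-84.2 − (-1.645)·-41.4)/2.926 = -60.14.
Then σ = (x₂ − x₁)/(z₂ − z₁) = (-41.4 − -84.2)/2.926 = 14.63.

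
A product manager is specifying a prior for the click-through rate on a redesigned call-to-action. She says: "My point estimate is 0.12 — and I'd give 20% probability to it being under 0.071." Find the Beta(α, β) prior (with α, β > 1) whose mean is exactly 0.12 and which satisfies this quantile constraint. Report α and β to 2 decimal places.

With mean 0.12 fixed, write α = 0.12s, β = 0.88s where s = α+β.
Need P(θ < 0.071) = 0.2 under Beta(0.12s, 0.88s). Normal approximation: (q−m)/√(m(1−m)/s) ≈ z_{0.2} = -0.842, so s ≈ 0.12·0.88·(-0.842)²/(0.071−0.12)² = 31.2.
At s = 31.2: P(θ<0.071) ≈ 0.205. Adjusting to match 0.2 gives s ≈ 32.16.
So α = 0.12·32.16 ≈ 3.86, β = 0.88·32.16 ≈ 28.30.

α ≈ 3.86, β ≈ 28.30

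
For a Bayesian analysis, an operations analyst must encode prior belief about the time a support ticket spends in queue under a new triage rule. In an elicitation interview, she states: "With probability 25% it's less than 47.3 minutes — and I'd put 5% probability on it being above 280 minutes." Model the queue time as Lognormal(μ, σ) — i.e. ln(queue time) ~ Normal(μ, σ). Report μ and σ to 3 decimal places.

If T ~ Lognormal(μ,σ) then ln T ~ Normal(μ,σ), so the p-quantile of ln T is μ + z_p·σ.
ln(47.3) = 3.857 and ln(280) = 5.635; z_{0.25} = -0.6745, z_{0.95} = 1.645.
σ = (5.635 − 3.857)/(1.645 − (-0.6745)) = 0.767.
μ = 3.857 − (-0.6745)·0.767 = 4.374.

μ ≈ 4.374, σ ≈ 0.767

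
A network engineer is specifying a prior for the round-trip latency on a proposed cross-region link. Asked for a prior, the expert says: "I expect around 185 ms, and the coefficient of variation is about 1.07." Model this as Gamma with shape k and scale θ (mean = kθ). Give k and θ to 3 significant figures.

k ≈ 0.873, θ ≈ 212

For Gamma(k, scale θ): mean = kθ, variance = kθ², so CV = 1/√k.
CV = 1.07, hence k = 1/CV² = 0.873.
Then θ = mean/k = 185/0.873 = 212.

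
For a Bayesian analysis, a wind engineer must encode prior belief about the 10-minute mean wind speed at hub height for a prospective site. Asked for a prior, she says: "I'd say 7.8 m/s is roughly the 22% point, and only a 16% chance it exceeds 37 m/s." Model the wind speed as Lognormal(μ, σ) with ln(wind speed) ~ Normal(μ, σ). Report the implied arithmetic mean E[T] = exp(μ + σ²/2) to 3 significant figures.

If T ~ Lognormal(μ,σ) then ln T ~ Normal(μ,σ), so the p-quantile of ln T is μ + z_p·σ.
ln(7.8) = 2.054 and ln(37) = 3.611; z_{0.22} = -0.7722, z_{0.84} = 0.9945.
σ = (3.611 − 2.054)/(0.9945 − (-0.7722)) = 0.881.
μ = 2.054 − (-0.7722)·0.881 = 2.735.
E[T] = exp(μ + σ²/2) = exp(2.735 + 0.3883) = 22.7 m/s.

E[T] ≈ 22.7 m/s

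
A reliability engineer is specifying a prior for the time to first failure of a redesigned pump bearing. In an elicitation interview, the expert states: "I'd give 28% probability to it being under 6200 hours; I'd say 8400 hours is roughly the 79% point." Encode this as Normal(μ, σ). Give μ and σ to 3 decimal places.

μ = 7122.972, σ = 1583.574

The p-quantile of Normal(μ,σ) is μ + z_p·σ, with z_{0.28} = -0.5828 and z_{0.79} = 0.8064.
Eliminate σ: μ = (z₂·x₁ − z₁·x₂)/(z₂ − z₁) = (0.8064·6200 − (-0.5828)·8400)/1.389 = 7122.972.
Then σ = (x₂ − x₁)/(z₂ − z₁) = (8400 − 6200)/1.389 = 1583.574.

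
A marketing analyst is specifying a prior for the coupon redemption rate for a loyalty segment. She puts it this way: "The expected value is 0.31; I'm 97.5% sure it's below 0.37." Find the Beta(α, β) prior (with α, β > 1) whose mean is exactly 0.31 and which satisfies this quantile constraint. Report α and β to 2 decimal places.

α ≈ 73.97, β ≈ 164.65

With mean 0.31 fixed, write α = 0.31s, β = 0.69s where s = α+β.
Need P(θ < 0.37) = 0.975 under Beta(0.31s, 0.69s). Normal approximation: (q−m)/√(m(1−m)/s) ≈ z_{0.975} = 1.96, so s ≈ 0.31·0.69·(1.96)²/(0.37−0.31)² = 228.2.
At s = 228.2: P(θ<0.37) ≈ 0.972. Adjusting to match 0.975 gives s ≈ 238.62.
So α = 0.31·238.62 ≈ 73.97, β = 0.69·238.62 ≈ 164.65.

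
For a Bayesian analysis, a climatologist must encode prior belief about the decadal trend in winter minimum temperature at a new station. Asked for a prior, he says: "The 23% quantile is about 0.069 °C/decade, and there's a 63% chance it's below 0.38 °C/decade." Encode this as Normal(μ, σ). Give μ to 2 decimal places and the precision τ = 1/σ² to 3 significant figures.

For Normal(μ,σ), the p-quantile is μ + z_p·σ. Here z_{0.23} = -0.7388, z_{0.63} = 0.3319.
So 0.069 = μ − 0.7388σ and 0.38 = μ + 0.3319σ.
Subtracting: σ = (0.38 − 0.069)/(0.3319 − (-0.7388)) = 0.29.
Then μ = 0.069 − (-0.7388)·0.29 = 0.28.
Precision τ = 1/σ² = 1/0.2905² = 11.9.

μ = 0.28, τ = 11.9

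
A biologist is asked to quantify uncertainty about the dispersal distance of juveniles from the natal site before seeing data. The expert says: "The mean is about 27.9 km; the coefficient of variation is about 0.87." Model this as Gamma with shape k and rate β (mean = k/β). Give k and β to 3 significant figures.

For Gamma(k, rate β): mean = k/β, variance = k/β², so CV = 1/√k.
CV = 0.87, hence k = 1/CV² = 1.32.
Then β = k/mean = 1.32/27.9 = 0.0474.

k ≈ 1.32, β ≈ 0.0474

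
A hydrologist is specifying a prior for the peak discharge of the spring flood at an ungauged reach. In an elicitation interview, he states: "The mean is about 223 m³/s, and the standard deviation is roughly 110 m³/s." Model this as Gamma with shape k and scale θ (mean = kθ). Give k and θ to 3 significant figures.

For Gamma(k, scale θ): mean = kθ, variance = kθ², so CV = 1/√k.
CV = SD/mean = 110/223 = 0.4933, hence k = 1/CV² = 4.11.
Then θ = mean/k = 223/4.11 = 54.3.

k ≈ 4.11, θ ≈ 54.3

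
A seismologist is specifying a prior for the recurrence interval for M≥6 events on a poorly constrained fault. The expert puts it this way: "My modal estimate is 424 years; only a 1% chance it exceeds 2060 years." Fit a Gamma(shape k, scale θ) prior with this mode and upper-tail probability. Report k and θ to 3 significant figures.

k ≈ 2.58, θ ≈ 268

Gamma(k,θ) with k>1 has mode (k−1)θ, so θ = 424/(k−1).
Need P(X < 2060) = 0.99 with θ tied to k this way. Start at k = 2, θ = 424: P(X<2060) ≈ 0.955.
Too low — raise k to concentrate. Iterating converges to k ≈ 2.58.
Then θ = 424/(2.58−1) ≈ 268.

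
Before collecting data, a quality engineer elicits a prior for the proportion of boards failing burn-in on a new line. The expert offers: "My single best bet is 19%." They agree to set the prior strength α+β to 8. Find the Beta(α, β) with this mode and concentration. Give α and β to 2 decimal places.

For α,β > 1 the Beta mode is (α−1)/(α+β−2). With α+β = 8, the mode is (α−1)/6.
Set (α−1)/6 = 0.19 → α = 1 + 0.19·6 = 2.14.
β = 8 − α = 5.86.

α = 2.14, β = 5.86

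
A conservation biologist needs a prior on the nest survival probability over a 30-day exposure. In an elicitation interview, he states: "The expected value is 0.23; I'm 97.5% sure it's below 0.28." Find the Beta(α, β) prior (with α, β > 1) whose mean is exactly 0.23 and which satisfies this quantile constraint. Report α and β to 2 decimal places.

α ≈ 66.84, β ≈ 223.78

With mean 0.23 fixed, write α = 0.23s, β = 0.77s where s = α+β.
Need P(θ < 0.28) = 0.975 under Beta(0.23s, 0.77s). Normal approximation: (q−m)/√(m(1−m)/s) ≈ z_{0.975} = 1.96, so s ≈ 0.23·0.77·(1.96)²/(0.28−0.23)² = 272.1.
At s = 272.1: P(θ<0.28) ≈ 0.971. Adjusting to match 0.975 gives s ≈ 290.63.
So α = 0.23·290.63 ≈ 66.84, β = 0.77·290.63 ≈ 223.78.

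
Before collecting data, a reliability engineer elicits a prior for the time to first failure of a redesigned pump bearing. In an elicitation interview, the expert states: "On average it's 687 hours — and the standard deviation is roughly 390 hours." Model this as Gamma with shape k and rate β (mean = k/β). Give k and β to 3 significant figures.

For Gamma(k, rate β): mean = k/β, variance = k/β², so CV = 1/√k.
CV = SD/mean = 390/687 = 0.5677, hence k = 1/CV² = 3.1.
Then β = k/mean = 3.1/687 = 0.00452.

k ≈ 3.1, β ≈ 0.00452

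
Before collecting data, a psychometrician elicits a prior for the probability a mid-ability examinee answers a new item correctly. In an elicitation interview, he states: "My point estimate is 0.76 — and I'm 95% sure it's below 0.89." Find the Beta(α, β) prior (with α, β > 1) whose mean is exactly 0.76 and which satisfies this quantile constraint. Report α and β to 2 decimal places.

With mean 0.76 fixed, write α = 0.76s, β = 0.24s where s = α+β.
Need P(θ < 0.89) = 0.95 under Beta(0.76s, 0.24s). Normal approximation: (q−m)/√(m(1−m)/s) ≈ z_{0.95} = 1.64, so s ≈ 0.76·0.24·(1.64)²/(0.89−0.76)² = 29.2.
At s = 29.2: P(θ<0.89) ≈ 0.970. Adjusting to match 0.95 gives s ≈ 22.81.
So α = 0.76·22.81 ≈ 17.34, β = 0.24·22.81 ≈ 5.48.

α ≈ 17.34, β ≈ 5.48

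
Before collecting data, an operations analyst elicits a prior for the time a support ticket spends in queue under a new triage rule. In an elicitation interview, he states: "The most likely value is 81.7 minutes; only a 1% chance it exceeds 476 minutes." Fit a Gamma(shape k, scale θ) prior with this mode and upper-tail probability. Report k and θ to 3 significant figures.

k ≈ 2.2, θ ≈ 67.9

Gamma(k,θ) with k>1 has mode (k−1)θ, so θ = 81.7/(k−1).
Need P(X < 476) = 0.99 with θ tied to k this way. Start at k = 2, θ = 81.7: P(X<476) ≈ 0.980.
Too low — raise k to concentrate. Iterating converges to k ≈ 2.2.
Then θ = 81.7/(2.2−1) ≈ 67.9.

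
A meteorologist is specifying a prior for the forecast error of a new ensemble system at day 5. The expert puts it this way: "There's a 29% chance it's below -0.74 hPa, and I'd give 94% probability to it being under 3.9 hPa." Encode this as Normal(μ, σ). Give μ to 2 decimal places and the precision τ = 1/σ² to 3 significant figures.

μ = 0.48, τ = 0.206

The p-quantile of Normal(μ,σ) is μ + z_p·σ, with z_{0.29} = -0.5534 and z_{0.94} = 1.555.
Eliminate σ: μ = (z₂·x₁ − z₁·x₂)/(z₂ − z₁) = (1.555·-0.74 − (-0.5534)·3.9)/2.108 = 0.48.
Then σ = (x₂ − x₁)/(z₂ − z₁) = (3.9 − -0.74)/2.108 = 2.20.
Precision τ = 1/σ² = 1/2.201² = 0.206.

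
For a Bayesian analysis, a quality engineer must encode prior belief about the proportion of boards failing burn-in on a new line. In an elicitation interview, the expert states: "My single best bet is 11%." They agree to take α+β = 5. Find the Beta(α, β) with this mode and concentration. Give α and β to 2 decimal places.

α = 1.33, β = 3.67

For α,β > 1 the Beta mode is (α−1)/(α+β−2). With α+β = 5, the mode is (α−1)/3.
Set (α−1)/3 = 0.11 → α = 1 + 0.11·3 = 1.33.
β = 5 − α = 3.67.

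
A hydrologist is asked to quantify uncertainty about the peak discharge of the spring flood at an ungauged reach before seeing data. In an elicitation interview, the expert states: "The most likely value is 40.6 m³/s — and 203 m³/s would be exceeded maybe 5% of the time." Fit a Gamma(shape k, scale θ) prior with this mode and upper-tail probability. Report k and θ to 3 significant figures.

k ≈ 1.92, θ ≈ 43.9

Gamma(k,θ) with k>1 has mode (k−1)θ, so θ = 40.6/(k−1).
Need P(X < 203) = 0.95 with θ tied to k this way. Start at k = 2, θ = 40.6: P(X<203) ≈ 0.960.
Too high — lower k to spread out. Iterating converges to k ≈ 1.92.
Then θ = 40.6/(1.92−1) ≈ 43.9.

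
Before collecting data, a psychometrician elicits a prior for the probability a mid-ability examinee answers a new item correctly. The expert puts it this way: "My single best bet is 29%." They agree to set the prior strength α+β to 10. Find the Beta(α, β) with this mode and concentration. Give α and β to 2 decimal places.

For α,β > 1 the Beta mode is (α−1)/(α+β−2). With α+β = 10, the mode is (α−1)/8.
Set (α−1)/8 = 0.29 → α = 1 + 0.29·8 = 3.32.
β = 10 − α = 6.68.

α = 3.32, β = 6.68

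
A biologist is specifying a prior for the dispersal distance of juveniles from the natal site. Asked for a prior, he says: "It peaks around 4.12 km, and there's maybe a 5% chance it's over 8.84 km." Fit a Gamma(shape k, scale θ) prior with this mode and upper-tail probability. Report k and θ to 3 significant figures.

k ≈ 5.73, θ ≈ 0.871

Gamma(k,θ) with k>1 has mode (k−1)θ, so θ = 4.12/(k−1).
Need P(X < 8.84) = 0.95 with θ tied to k this way. Start at k = 2, θ = 4.12: P(X<8.84) ≈ 0.632.
Too low — raise k to concentrate. Iterating converges to k ≈ 5.73.
Then θ = 4.12/(5.73−1) ≈ 0.871.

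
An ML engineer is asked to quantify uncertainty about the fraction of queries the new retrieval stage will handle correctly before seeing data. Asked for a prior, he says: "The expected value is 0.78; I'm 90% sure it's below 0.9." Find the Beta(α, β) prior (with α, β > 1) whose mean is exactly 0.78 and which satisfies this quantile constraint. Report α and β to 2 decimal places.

With mean 0.78 fixed, write α = 0.78s, β = 0.22s where s = α+β.
Need P(θ < 0.9) = 0.9 under Beta(0.78s, 0.22s). Normal approximation: (q−m)/√(m(1−m)/s) ≈ z_{0.9} = 1.28, so s ≈ 0.78·0.22·(1.28)²/(0.9−0.78)² = 19.6.
At s = 19.6: P(θ<0.9) ≈ 0.924. Adjusting to match 0.9 gives s ≈ 16.27.
So α = 0.78·16.27 ≈ 12.69, β = 0.22·16.27 ≈ 3.58.

α ≈ 12.69, β ≈ 3.58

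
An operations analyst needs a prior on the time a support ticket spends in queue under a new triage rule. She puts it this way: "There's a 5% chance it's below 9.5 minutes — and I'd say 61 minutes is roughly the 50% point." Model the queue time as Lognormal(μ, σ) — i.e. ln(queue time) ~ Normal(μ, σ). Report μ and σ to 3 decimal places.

If T ~ Lognormal(μ,σ) then ln T ~ Normal(μ,σ), so the p-quantile of ln T is μ + z_p·σ.
ln(9.5) = 2.251 and ln(61) = 4.111; z_{0.05} = -1.645, z_{0.5} = 0.
σ = (4.111 − 2.251)/(0 − (-1.645)) = 1.131.
μ = 2.251 − (-1.645)·1.131 = 4.111.

μ ≈ 4.111, σ ≈ 1.131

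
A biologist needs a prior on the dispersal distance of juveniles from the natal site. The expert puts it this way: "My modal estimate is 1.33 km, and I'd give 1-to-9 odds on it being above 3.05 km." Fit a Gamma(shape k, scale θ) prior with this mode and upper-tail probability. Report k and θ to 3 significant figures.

k ≈ 3.79, θ ≈ 0.476

Gamma(k,θ) with k>1 has mode (k−1)θ, so θ = 1.33/(k−1).
Need P(X < 3.05) = 0.9 with θ tied to k this way. Start at k = 2, θ = 1.33: P(X<3.05) ≈ 0.668.
Too low — raise k to concentrate. Iterating converges to k ≈ 3.79.
Then θ = 1.33/(3.79−1) ≈ 0.476.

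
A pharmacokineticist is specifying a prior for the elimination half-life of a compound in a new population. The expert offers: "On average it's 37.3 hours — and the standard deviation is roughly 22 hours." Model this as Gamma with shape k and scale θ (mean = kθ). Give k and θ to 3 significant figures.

k ≈ 2.87, θ ≈ 13

For Gamma(k, scale θ): mean = kθ, variance = kθ², so CV = 1/√k.
CV = SD/mean = 22/37.3 = 0.5898, hence k = 1/CV² = 2.87.
Then θ = mean/k = 37.3/2.87 = 13.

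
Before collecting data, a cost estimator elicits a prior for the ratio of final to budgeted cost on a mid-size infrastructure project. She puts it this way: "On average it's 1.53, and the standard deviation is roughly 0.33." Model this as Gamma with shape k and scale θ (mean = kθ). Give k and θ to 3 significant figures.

For Gamma(k, scale θ): mean = kθ, variance = kθ², so CV = 1/√k.
CV = SD/mean = 0.33/1.53 = 0.2157, hence k = 1/CV² = 21.5.
Then θ = mean/k = 1.53/21.5 = 0.0712.

k ≈ 21.5, θ ≈ 0.0712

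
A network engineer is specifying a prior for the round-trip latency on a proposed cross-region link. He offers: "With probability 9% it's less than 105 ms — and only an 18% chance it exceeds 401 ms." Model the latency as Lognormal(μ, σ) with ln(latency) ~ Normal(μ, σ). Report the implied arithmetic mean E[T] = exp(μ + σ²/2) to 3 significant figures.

E[T] ≈ 278 ms

If T ~ Lognormal(μ,σ) then ln T ~ Normal(μ,σ), so the p-quantile of ln T is μ + z_p·σ.
ln(105) = 4.654 and ln(401) = 5.994; z_{0.09} = -1.341, z_{0.82} = 0.9154.
σ = (5.994 − 4.654)/(0.9154 − (-1.341)) = 0.594.
μ = 4.654 − (-1.341)·0.594 = 5.450.
E[T] = exp(μ + σ²/2) = exp(5.450 + 0.1764) = 278 ms.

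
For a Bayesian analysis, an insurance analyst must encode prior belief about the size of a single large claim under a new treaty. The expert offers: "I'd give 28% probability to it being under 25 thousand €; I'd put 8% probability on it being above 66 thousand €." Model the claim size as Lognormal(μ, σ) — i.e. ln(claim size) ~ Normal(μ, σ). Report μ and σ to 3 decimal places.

If T ~ Lognormal(μ,σ) then ln T ~ Normal(μ,σ), so the p-quantile of ln T is μ + z_p·σ.
ln(25) = 3.219 and ln(66) = 4.19; z_{0.28} = -0.5828, z_{0.92} = 1.405.
σ = (4.19 − 3.219)/(1.405 − (-0.5828)) = 0.488.
μ = 3.219 − (-0.5828)·0.488 = 3.504.

μ ≈ 3.504, σ ≈ 0.488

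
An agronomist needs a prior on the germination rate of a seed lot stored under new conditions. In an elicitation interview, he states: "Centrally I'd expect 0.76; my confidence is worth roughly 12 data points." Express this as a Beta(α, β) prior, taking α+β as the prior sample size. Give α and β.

α = 9.12, β = 2.88

Under the effective-sample-size interpretation, Beta(α, β) has prior mean α/(α+β) and prior sample size α+β.
So α+β = 12 and α/(α+β) = 0.76, giving α = 0.76·12 = 9.12 and β = 12 − 9.12 = 2.88.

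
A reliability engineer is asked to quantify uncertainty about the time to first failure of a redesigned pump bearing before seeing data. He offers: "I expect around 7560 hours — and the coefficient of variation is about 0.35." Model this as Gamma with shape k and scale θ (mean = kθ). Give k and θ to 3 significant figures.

For Gamma(k, scale θ): mean = kθ, variance = kθ², so CV = 1/√k.
CV = 0.35, hence k = 1/CV² = 8.16.
Then θ = mean/k = 7560/8.16 = 926.

k ≈ 8.16, θ ≈ 926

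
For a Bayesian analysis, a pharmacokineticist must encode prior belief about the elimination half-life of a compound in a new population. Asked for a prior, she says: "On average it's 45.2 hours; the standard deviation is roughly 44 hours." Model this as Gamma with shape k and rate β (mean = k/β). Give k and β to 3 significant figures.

k ≈ 1.06, β ≈ 0.0233

For Gamma(k, rate β): mean = k/β, variance = k/β², so CV = 1/√k.
CV = SD/mean = 44/45.2 = 0.9735, hence k = 1/CV² = 1.06.
Then β = k/mean = 1.06/45.2 = 0.0233.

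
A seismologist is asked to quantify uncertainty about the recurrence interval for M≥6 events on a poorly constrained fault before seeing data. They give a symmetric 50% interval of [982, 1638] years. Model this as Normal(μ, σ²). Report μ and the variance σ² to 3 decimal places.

A symmetric 50% interval runs μ ± z·σ with z = 0.6745.
Half-width = 328, so σ = 328/0.6745 = 486.2935 and σ² = 236481.395.
μ is the interval midpoint, 1310.000.

μ = 1310.000, σ² = 236481.395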